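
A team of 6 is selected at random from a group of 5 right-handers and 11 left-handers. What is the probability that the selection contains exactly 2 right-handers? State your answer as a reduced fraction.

There are C(16,6) = 8008 ways to choose 6 from 16.
Selections with exactly 2 right-handers: choose 2 of the 5 right-handers and 4 of the 11 left-handers, C(5,2)·C(11,4) = 10·330 = 3300.
Probability = 3300/8008 = 75/182.

75/182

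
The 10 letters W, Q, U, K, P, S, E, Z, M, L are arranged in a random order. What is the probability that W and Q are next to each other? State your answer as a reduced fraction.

1/5

There are 10! = 3628800 arrangements.
Treat W and Q as a block: 9! arrangements of the blocks × 2 orders within the block = 2·362880 = 725760.
Probability = 725760/3628800 = 1/5.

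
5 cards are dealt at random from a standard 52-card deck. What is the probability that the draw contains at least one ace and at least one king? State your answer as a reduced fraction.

There are C(52,5) = 2598960 possible draws.
By inclusion-exclusion on the complements, draws missing all aces or all kings: C(48,5) + C(48,5) − C(44,5) = 1712304 + 1712304 − 1086008 = 2338600.
So draws with at least one of each: 2598960 − 2338600 = 260360, probability 260360/2598960 = 6509/64974.

6509/64974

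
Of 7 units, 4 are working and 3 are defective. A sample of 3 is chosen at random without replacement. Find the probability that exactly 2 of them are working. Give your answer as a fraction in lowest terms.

Total number of selections: C(7,3) = 35.
Selections with exactly 2 working: choose 2 of the 4 working and 1 of the 3 defective, C(4,2)·C(3,1) = 6·3 = 18.
Probability = 18/35.

18/35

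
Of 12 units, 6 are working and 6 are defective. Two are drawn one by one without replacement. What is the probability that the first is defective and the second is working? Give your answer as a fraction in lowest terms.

Multiply the conditional probabilities at each draw: 6/12 · 6/11 = 36/132 = 3/11.

3/11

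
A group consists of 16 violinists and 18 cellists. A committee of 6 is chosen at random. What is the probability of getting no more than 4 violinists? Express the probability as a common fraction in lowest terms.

9252/9889

There are C(34,6) = 1344904 ways to choose the 6.
Count the complement (more than 4 violinists): C(16,5)·C(18,1) + C(16,6)·C(18,0) = 78624 + 8008 = 86632.
Probability = 1 − 86632/1344904 = 1258272/1344904 = 9252/9889.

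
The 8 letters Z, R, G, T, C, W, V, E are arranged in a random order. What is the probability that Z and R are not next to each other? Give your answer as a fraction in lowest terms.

There are 8! = 40320 arrangements.
Arrangements with Z and R adjacent: 2·7! = 10080.
So not adjacent: 40320 − 10080 = 30240, probability 30240/40320 = 3/4.

3/4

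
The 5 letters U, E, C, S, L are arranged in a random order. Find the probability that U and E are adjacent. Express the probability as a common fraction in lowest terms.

There are 5! = 120 arrangements.
Treat U and E as a block: 4! arrangements of the blocks × 2 orders within the block = 2·24 = 48.
Probability = 48/120 = 2/5.

2/5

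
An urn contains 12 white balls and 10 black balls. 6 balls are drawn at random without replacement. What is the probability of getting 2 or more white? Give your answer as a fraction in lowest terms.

There are C(22,6) = 74613 ways to choose the 6.
Favorable selections (2 or more white): C(12,2)·C(10,4) + C(12,3)·C(10,3) + C(12,4)·C(10,2) + C(12,5)·C(10,1) + C(12,6)·C(10,0) = 13860 + 26400 + 22275 + 7920 + 924 = 71379.
Probability = 71379/74613 = 309/323.

309/323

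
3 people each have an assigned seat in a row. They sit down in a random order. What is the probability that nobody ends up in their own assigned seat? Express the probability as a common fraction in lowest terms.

1/3

There are 3! = 6 seatings.
By inclusion-exclusion, seatings with no fixed points: C(3,0)·3! − C(3,1)·2! + C(3,2)·1! − C(3,3)·0! = 2.
Probability = 2/6 = 1/3.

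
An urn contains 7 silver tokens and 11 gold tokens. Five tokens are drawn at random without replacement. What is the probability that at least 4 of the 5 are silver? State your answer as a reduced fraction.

There are C(18,5) = 8568 ways to choose the 5.
Favorable selections (at least 4 silver): C(7,4)·C(11,1) + C(7,5)·C(11,0) = 385 + 21 = 406.
Probability = 406/8568 = 29/612.

29/612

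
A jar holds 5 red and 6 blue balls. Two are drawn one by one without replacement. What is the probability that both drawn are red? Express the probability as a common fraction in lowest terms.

2/11

Multiply the conditional probabilities at each draw: 5/11 · 4/10 = 20/110 = 2/11.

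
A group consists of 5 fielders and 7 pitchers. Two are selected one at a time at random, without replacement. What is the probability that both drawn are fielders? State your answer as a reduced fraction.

5/33

Multiply the conditional probabilities at each draw: 5/12 · 4/11 = 20/132 = 5/33.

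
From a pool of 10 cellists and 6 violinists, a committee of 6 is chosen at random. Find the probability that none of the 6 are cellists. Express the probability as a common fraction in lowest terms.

1/8008

There are C(16,6) = 8008 possible selections.
Selections with no cellists (all violinists): C(6,6) = 1.
Probability = 1/8008.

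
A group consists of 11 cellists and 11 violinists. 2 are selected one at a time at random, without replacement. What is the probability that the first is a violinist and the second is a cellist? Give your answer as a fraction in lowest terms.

Multiply the conditional probabilities at each draw: 11/22 · 11/21 = 121/462 = 11/42.

11/42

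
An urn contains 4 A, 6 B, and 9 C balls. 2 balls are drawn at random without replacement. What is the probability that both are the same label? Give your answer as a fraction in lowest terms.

1/3

There are C(19,2) = 171 ways to draw 2 balls.
All same label: C(4,2) + C(6,2) + C(9,2) = 6 + 15 + 36 = 57.
Probability = 57/171 = 1/3.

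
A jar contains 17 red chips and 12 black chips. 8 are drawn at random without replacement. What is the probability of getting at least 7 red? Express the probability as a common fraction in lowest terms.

1802/30015

Total selections: C(29,8) = 4292145.
Favorable selections (at least 7 red): C(17,7)·C(12,1) + C(17,8)·C(12,0) = 233376 + 24310 = 257686.
Probability = 257686/4292145 = 1802/30015.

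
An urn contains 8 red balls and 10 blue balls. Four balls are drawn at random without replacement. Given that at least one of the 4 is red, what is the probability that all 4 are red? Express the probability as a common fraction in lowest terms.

7/285

Work in counts. Selections with at least one red: C(18,4) − C(10,4) = 3060 − 210 = 2850.
Of those, selections where all 4 are red: C(8,4) = 70.
Conditional probability = 70/2850 = 7/285.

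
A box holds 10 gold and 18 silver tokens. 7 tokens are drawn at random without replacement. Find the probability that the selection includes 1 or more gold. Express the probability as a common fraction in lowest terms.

Total selections: C(28,7) = 1184040.
The complement is all 7 are silver: C(18,7) = 31824.
Probability = 1 − 31824/1184040 = 1152216/1184040 = 1231/1265.

1231/1265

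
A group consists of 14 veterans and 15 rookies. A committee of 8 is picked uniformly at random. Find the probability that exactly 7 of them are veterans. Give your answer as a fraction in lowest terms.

8/667

Total number of selections: C(29,8) = 4292145.
Selections with exactly 7 veterans: choose 7 of the 14 veterans and 1 of the 15 rookies, C(14,7)·C(15,1) = 3432·15 = 51480.
Probability = 51480/4292145 = 8/667.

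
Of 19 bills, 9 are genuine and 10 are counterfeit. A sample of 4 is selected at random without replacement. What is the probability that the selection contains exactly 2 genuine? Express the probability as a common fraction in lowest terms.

135/323

There are C(19,4) = 3876 ways to choose 4 from 19.
Selections with exactly 2 genuine: choose 2 of the 9 genuine and 2 of the 10 counterfeit, C(9,2)·C(10,2) = 36·45 = 1620.
Probability = 1620/3876 = 135/323.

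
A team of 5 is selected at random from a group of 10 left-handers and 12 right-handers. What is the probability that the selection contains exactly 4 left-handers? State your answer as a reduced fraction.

20/209

Total number of selections: C(22,5) = 26334.
Selections with exactly 4 left-handers: choose 4 of the 10 left-handers and 1 of the 12 right-handers, C(10,4)·C(12,1) = 210·12 = 2520.
Probability = 2520/26334 = 20/209.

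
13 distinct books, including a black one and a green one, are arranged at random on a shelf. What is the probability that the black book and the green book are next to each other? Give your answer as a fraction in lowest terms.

2/13

There are 13! = 6227020800 arrangements.
Treat the black book and the green book as a block: 12! arrangements of the blocks × 2 orders within the block = 2·479001600 = 958003200.
Probability = 958003200/6227020800 = 2/13.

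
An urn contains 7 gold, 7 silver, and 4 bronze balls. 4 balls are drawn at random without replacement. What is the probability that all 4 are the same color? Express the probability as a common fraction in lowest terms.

71/3060

There are C(18,4) = 3060 ways to draw 4 balls.
All same color: C(7,4) + C(7,4) + C(4,4) = 35 + 35 + 1 = 71.
Probability = 71/3060.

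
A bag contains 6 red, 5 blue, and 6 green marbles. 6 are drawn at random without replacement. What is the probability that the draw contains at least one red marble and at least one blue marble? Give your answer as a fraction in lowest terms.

There are C(17,6) = 12376 possible draws.
By inclusion-exclusion on the complements, draws missing all red or all blue: C(11,6) + C(12,6) − C(6,6) = 462 + 924 − 1 = 1385.
So draws with at least one of each: 12376 − 1385 = 10991, probability 10991/12376.

10991/12376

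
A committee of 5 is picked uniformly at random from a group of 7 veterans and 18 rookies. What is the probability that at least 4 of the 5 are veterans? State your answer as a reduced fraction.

31/2530

There are C(25,5) = 53130 ways to choose the 5.
Favorable selections (at least 4 veterans): C(7,4)·C(18,1) + C(7,5)·C(18,0) = 630 + 21 = 651.
Probability = 651/53130 = 31/2530.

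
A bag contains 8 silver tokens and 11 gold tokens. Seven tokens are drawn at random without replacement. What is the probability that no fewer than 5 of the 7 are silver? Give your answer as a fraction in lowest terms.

283/4199

Total selections: C(19,7) = 50388.
Favorable selections (no fewer than 5 silver): C(8,5)·C(11,2) + C(8,6)·C(11,1) + C(8,7)·C(11,0) = 3080 + 308 + 8 = 3396.
Probability = 3396/50388 = 283/4199.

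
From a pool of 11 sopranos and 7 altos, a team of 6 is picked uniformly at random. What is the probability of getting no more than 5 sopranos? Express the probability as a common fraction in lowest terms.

Total selections: C(18,6) = 18564.
Favorable selections (no more than 5 sopranos): C(11,0)·C(7,6) + C(11,1)·C(7,5) + C(11,2)·C(7,4) + C(11,3)·C(7,3) + C(11,4)·C(7,2) + C(11,5)·C(7,1) = 7 + 231 + 1925 + 5775 + 6930 + 3234 = 18102.
Probability = 18102/18564 = 431/442.

431/442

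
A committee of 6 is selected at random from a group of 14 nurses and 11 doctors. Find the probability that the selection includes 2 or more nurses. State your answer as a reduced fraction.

221/230

Total selections: C(25,6) = 177100.
Count the complement (fewer than 2 nurses): C(14,0)·C(11,6) + C(14,1)·C(11,5) = 462 + 6468 = 6930.
Probability = 1 − 6930/177100 = 170170/177100 = 221/230.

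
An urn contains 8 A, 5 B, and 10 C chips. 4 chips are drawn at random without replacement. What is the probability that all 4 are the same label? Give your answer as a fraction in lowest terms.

There are C(23,4) = 8855 ways to draw 4 chips.
All same label: C(8,4) + C(5,4) + C(10,4) = 70 + 5 + 210 = 285.
Probability = 285/8855 = 57/1771.

57/1771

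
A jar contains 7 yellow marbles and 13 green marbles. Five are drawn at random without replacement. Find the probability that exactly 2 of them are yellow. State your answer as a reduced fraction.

1001/2584

Total number of selections: C(20,5) = 15504.
Selections with exactly 2 yellow: choose 2 of the 7 yellow and 3 of the 13 green, C(7,2)·C(13,3) = 21·286 = 6006.
Probability = 6006/15504 = 1001/2584.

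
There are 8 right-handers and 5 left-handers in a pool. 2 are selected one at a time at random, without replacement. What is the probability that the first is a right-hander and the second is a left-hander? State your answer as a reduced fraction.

Multiply the conditional probabilities at each draw: 8/13 · 5/12 = 40/156 = 10/39.

10/39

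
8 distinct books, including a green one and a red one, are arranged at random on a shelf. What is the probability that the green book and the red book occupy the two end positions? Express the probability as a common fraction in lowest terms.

1/28

There are 8! = 40320 arrangements.
Place the green book and the red book at the ends in 2 ways, arrange the remaining 6 in 6! = 720 ways: 2·720 = 1440.
Probability = 1440/40320 = 1/28.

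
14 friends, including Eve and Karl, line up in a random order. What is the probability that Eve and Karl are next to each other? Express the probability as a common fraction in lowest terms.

There are 14! = 87178291200 arrangements.
Treat Eve and Karl as a block: 13! arrangements of the blocks × 2 orders within the block = 2·6227020800 = 12454041600.
Probability = 12454041600/87178291200 = 1/7.

1/7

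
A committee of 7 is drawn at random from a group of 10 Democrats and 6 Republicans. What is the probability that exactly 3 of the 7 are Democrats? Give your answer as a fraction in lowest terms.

The sample space is all 7-subsets of the 16: C(16,7) = 11440.
Selections with exactly 3 Democrats: choose 3 of the 10 Democrats and 4 of the 6 Republicans, C(10,3)·C(6,4) = 120·15 = 1800.
Probability = 1800/11440 = 45/286.

45/286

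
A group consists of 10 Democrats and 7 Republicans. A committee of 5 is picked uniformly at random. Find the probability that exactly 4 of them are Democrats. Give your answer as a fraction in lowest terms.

105/442

Total number of selections: C(17,5) = 6188.
Selections with exactly 4 Democrats: choose 4 of the 10 Democrats and 1 of the 7 Republicans, C(10,4)·C(7,1) = 210·7 = 1470.
Probability = 1470/6188 = 105/442.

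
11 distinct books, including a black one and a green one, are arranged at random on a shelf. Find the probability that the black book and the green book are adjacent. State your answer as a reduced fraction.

2/11

There are 11! = 39916800 arrangements.
Treat the black book and the green book as a block: 10! arrangements of the blocks × 2 orders within the block = 2·3628800 = 7257600.
Probability = 7257600/39916800 = 2/11.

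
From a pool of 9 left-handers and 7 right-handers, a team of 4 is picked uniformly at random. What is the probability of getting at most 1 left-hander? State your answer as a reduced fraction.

Total selections: C(16,4) = 1820.
Favorable selections (at most 1 left-hander): C(9,0)·C(7,4) + C(9,1)·C(7,3) = 35 + 315 = 350.
Probability = 350/1820 = 5/26.

5/26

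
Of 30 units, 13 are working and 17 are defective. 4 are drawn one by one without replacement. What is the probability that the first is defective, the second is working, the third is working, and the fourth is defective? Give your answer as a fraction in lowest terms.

Multiply the conditional probabilities at each draw: 17/30 · 13/29 · 12/28 · 16/27 = 42432/657720 = 1768/27405.

1768/27405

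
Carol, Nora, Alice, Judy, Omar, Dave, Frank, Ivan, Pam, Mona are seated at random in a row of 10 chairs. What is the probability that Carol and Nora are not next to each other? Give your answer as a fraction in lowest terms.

4/5

There are 10! = 3628800 arrangements.
Arrangements with Carol and Nora adjacent: 2·9! = 725760.
So not adjacent: 3628800 − 725760 = 2903040, probability 2903040/3628800 = 4/5.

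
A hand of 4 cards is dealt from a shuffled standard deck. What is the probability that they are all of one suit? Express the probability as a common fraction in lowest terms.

44/4165

There are C(52,4) = 270725 possible 4-card hands.
Hands of one suit: 4 suits × C(13,4) = 4·715 = 2860.
Probability = 2860/270725 = 44/4165.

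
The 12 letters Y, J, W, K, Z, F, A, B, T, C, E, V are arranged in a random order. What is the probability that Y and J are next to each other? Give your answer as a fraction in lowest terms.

1/6

There are 12! = 479001600 arrangements.
Treat Y and J as a block: 11! arrangements of the blocks × 2 orders within the block = 2·39916800 = 79833600.
Probability = 79833600/479001600 = 1/6.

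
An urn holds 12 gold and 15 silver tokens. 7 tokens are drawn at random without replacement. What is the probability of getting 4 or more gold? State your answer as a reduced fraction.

251/690

Total selections: C(27,7) = 888030.
Favorable selections (4 or more gold): C(12,4)·C(15,3) + C(12,5)·C(15,2) + C(12,6)·C(15,1) + C(12,7)·C(15,0) = 225225 + 83160 + 13860 + 792 = 323037.
Probability = 323037/888030 = 251/690.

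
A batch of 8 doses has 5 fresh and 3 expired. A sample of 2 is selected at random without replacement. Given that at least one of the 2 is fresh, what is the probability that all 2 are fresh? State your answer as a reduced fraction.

2/5

Work in counts. Selections with at least one fresh: C(8,2) − C(3,2) = 28 − 3 = 25.
Of those, selections where all 2 are fresh: C(5,2) = 10.
Conditional probability = 10/25 = 2/5.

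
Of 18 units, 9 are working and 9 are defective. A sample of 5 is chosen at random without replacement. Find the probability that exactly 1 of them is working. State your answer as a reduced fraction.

The sample space is all 5-subsets of the 18: C(18,5) = 8568.
Selections with exactly 1 working: choose 1 of the 9 working and 4 of the 9 defective, C(9,1)·C(9,4) = 9·126 = 1134.
Probability = 1134/8568 = 9/68.

9/68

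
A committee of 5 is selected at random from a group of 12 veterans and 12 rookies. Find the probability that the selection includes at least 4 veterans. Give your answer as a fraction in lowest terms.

There are C(24,5) = 42504 ways to choose the 5.
Favorable selections (at least 4 veterans): C(12,4)·C(12,1) + C(12,5)·C(12,0) = 5940 + 792 = 6732.
Probability = 6732/42504 = 51/322.

51/322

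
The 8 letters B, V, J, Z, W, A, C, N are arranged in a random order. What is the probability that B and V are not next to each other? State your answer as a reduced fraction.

There are 8! = 40320 arrangements.
Arrangements with B and V adjacent: 2·7! = 10080.
So not adjacent: 40320 − 10080 = 30240, probability 30240/40320 = 3/4.

3/4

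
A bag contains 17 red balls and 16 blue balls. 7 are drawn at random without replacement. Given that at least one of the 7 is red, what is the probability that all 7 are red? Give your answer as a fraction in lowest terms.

Work in counts. Selections with at least one red: C(33,7) − C(16,7) = 4272048 − 11440 = 4260608.
Of those, selections where all 7 are red: C(17,7) = 19448.
Conditional probability = 19448/4260608 = 13/2848.

13/2848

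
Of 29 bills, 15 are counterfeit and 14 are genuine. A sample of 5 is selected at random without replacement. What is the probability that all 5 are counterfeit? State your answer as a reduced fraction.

11/435

There are C(29,5) = 118755 possible selections.
Selections with all counterfeit: C(15,5) = 3003.
Probability = 3003/118755 = 11/435.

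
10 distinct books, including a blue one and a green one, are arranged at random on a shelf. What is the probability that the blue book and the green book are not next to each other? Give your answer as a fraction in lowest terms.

4/5

There are 10! = 3628800 arrangements.
Arrangements with the blue book and the green book adjacent: 2·9! = 725760.
So not adjacent: 3628800 − 725760 = 2903040, probability 2903040/3628800 = 4/5.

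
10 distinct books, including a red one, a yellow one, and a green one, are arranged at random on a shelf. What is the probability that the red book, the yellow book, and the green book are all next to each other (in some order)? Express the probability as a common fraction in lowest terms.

1/15

There are 10! = 3628800 arrangements.
Treat the three as one block: 8! placements × 3! orders within the block = 40320·6 = 241920.
Probability = 241920/3628800 = 1/15.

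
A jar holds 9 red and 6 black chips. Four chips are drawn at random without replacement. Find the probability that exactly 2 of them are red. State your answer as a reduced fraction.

The sample space is all 4-subsets of the 15: C(15,4) = 1365.
Selections with exactly 2 red: choose 2 of the 9 red and 2 of the 6 black, C(9,2)·C(6,2) = 36·15 = 540.
Probability = 540/1365 = 36/91.

36/91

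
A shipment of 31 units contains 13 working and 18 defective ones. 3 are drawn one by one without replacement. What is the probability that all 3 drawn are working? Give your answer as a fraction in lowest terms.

286/4495

Multiply the conditional probabilities at each draw: 13/31 · 12/30 · 11/29 = 1716/26970 = 286/4495.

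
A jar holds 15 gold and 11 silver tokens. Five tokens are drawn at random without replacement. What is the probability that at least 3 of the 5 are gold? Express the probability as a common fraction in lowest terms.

Total selections: C(26,5) = 65780.
Favorable selections (at least 3 gold): C(15,3)·C(11,2) + C(15,4)·C(11,1) + C(15,5)·C(11,0) = 25025 + 15015 + 3003 = 43043.
Probability = 43043/65780 = 301/460.

301/460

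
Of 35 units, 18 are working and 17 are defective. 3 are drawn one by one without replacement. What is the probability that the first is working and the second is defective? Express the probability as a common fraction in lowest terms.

Multiply the conditional probabilities at each draw: 18/35 · 17/34 = 306/1190 = 9/35.

9/35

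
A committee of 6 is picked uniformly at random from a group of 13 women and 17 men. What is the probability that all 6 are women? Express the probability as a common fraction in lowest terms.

44/15225

There are C(30,6) = 593775 possible selections.
Selections with all women: C(13,6) = 1716.
Probability = 1716/593775 = 44/15225.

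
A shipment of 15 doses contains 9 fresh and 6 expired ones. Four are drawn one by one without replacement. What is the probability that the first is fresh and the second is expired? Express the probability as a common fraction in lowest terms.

Multiply the conditional probabilities at each draw: 9/15 · 6/14 = 54/210 = 9/35.

9/35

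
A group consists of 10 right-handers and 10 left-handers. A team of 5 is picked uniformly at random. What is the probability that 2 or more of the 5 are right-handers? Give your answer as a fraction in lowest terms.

274/323

There are C(20,5) = 15504 ways to choose the 5.
Count the complement (fewer than 2 right-handers): C(10,0)·C(10,5) + C(10,1)·C(10,4) = 252 + 2100 = 2352.
Probability = 1 − 2352/15504 = 13152/15504 = 274/323.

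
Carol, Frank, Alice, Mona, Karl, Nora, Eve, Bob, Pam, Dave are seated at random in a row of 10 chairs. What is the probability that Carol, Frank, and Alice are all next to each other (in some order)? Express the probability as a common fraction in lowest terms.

1/15

There are 10! = 3628800 arrangements.
Treat the three as one block: 8! placements × 3! orders within the block = 40320·6 = 241920.
Probability = 241920/3628800 = 1/15.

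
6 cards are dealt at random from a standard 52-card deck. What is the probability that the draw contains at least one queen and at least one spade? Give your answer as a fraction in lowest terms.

There are C(52,6) = 20358520 possible draws.
By inclusion-exclusion on the complements, draws missing all queens or all spades: C(48,6) + C(39,6) − C(36,6) = 12271512 + 3262623 − 1947792 = 13586343.
So draws with at least one of each: 20358520 − 13586343 = 6772177, probability 6772177/20358520.

6772177/20358520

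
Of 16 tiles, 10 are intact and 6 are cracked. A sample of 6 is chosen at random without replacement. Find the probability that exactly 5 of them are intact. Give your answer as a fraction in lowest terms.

27/143

There are C(16,6) = 8008 ways to choose 6 from 16.
Selections with exactly 5 intact: choose 5 of the 10 intact and 1 of the 6 cracked, C(10,5)·C(6,1) = 252·6 = 1512.
Probability = 1512/8008 = 27/143.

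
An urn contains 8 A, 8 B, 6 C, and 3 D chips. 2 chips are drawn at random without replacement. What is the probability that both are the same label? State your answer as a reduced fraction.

37/150

There are C(25,2) = 300 ways to draw 2 chips.
All same label: C(8,2) + C(8,2) + C(6,2) + C(3,2) = 28 + 28 + 15 + 3 = 74.
Probability = 74/300 = 37/150.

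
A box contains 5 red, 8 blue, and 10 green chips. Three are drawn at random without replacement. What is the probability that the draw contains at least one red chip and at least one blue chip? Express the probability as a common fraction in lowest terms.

620/1771

There are C(23,3) = 1771 possible draws.
By inclusion-exclusion on the complements, draws missing all red or all blue: C(18,3) + C(15,3) − C(10,3) = 816 + 455 − 120 = 1151.
So draws with at least one of each: 1771 − 1151 = 620, probability 620/1771.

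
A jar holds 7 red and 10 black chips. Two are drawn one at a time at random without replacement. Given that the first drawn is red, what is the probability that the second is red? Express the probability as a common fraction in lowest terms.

3/8

After removing one red, 16 remain: 6 red and 10 black.
So the probability the next is red is 6/16 = 3/8.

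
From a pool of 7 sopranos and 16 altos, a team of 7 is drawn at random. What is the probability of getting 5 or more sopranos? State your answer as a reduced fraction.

2633/245157

There are C(23,7) = 245157 ways to choose the 7.
Favorable selections (5 or more sopranos): C(7,5)·C(16,2) + C(7,6)·C(16,1) + C(7,7)·C(16,0) = 2520 + 112 + 1 = 2633.
Probability = 2633/245157.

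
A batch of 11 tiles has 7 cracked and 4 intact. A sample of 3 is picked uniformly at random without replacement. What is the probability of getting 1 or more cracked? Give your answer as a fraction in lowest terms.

161/165

Total selections: C(11,3) = 165.
The complement is all 3 are intact: C(4,3) = 4.
Probability = 1 − 4/165 = 161/165.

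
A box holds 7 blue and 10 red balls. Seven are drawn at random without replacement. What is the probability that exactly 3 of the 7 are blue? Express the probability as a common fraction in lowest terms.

3675/9724

The sample space is all 7-subsets of the 17: C(17,7) = 19448.
Selections with exactly 3 blue: choose 3 of the 7 blue and 4 of the 10 red, C(7,3)·C(10,4) = 35·210 = 7350.
Probability = 7350/19448 = 3675/9724.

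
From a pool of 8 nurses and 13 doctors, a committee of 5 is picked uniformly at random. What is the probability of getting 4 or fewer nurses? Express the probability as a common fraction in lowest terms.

2899/2907

There are C(21,5) = 20349 ways to choose the 5.
The complement is exactly 5 nurses: C(8,5)·C(13,0) = 56.
Probability = 1 − 56/20349 = 20293/20349 = 2899/2907.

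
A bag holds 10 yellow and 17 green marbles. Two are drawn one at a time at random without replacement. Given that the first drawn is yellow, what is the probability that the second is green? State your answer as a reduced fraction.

After removing one yellow, 26 remain: 9 yellow and 17 green.
So the probability the next is green is 17/26.

17/26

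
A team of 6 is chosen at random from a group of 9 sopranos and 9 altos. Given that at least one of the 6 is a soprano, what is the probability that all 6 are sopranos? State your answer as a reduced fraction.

Work in counts. Selections with at least one soprano: C(18,6) − C(9,6) = 18564 − 84 = 18480.
Of those, selections where all 6 are sopranos: C(9,6) = 84.
Conditional probability = 84/18480 = 1/220.

1/220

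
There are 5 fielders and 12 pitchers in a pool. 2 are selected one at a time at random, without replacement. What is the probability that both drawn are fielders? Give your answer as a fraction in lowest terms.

5/68

Multiply the conditional probabilities at each draw: 5/17 · 4/16 = 20/272 = 5/68.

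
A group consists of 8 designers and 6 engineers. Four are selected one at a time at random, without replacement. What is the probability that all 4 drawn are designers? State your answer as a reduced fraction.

10/143

Multiply the conditional probabilities at each draw: 8/14 · 7/13 · 6/12 · 5/11 = 1680/24024 = 10/143.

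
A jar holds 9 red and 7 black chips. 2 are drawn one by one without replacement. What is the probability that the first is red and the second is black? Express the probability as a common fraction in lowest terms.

21/80

Multiply the conditional probabilities at each draw: 9/16 · 7/15 = 63/240 = 21/80.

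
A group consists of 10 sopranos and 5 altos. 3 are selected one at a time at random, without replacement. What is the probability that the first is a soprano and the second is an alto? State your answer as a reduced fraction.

Multiply the conditional probabilities at each draw: 10/15 · 5/14 = 50/210 = 5/21.

5/21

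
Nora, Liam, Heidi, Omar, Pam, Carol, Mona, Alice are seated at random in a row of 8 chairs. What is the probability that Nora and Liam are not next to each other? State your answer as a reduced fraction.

3/4

There are 8! = 40320 arrangements.
Arrangements with Nora and Liam adjacent: 2·7! = 10080.
So not adjacent: 40320 − 10080 = 30240, probability 30240/40320 = 3/4.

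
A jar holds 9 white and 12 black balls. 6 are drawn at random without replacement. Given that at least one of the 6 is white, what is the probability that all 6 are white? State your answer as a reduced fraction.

1/635

Work in counts. Selections with at least one white: C(21,6) − C(12,6) = 54264 − 924 = 53340.
Of those, selections where all 6 are white: C(9,6) = 84.
Conditional probability = 84/53340 = 1/635.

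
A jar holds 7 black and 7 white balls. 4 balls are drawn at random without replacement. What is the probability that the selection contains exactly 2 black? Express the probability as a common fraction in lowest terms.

Total number of selections: C(14,4) = 1001.
Selections with exactly 2 black: choose 2 of the 7 black and 2 of the 7 white, C(7,2)·C(7,2) = 21·21 = 441.
Probability = 441/1001 = 63/143.

63/143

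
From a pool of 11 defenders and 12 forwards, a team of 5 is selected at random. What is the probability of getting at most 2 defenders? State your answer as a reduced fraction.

There are C(23,5) = 33649 ways to choose the 5.
Favorable selections (at most 2 defenders): C(11,0)·C(12,5) + C(11,1)·C(12,4) + C(11,2)·C(12,3) = 792 + 5445 + 12100 = 18337.
Probability = 18337/33649 = 1667/3059.

1667/3059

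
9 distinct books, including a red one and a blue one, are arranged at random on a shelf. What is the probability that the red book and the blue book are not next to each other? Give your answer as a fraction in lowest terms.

7/9

There are 9! = 362880 arrangements.
Arrangements with the red book and the blue book adjacent: 2·8! = 80640.
So not adjacent: 362880 − 80640 = 282240, probability 282240/362880 = 7/9.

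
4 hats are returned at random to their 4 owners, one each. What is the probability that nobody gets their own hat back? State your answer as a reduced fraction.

There are 4! = 24 assignments.
By inclusion-exclusion, assignments with no fixed points: C(4,0)·4! − C(4,1)·3! + C(4,2)·2! − C(4,3)·1! + C(4,4)·0! = 9.
Probability = 9/24 = 3/8.

3/8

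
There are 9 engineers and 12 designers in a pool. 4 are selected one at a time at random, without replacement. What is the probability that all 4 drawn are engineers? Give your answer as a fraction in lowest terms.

2/95

Multiply the conditional probabilities at each draw: 9/21 · 8/20 · 7/19 · 6/18 = 3024/143640 = 2/95.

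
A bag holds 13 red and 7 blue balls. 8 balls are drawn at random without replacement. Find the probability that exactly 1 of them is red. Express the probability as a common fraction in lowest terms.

Total number of selections: C(20,8) = 125970.
Selections with exactly 1 red: choose 1 of the 13 red and 7 of the 7 blue, C(13,1)·C(7,7) = 13·1 = 13.
Probability = 13/125970 = 1/9690.

1/9690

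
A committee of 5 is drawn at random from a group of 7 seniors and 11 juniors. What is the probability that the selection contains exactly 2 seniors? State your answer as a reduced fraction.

The sample space is all 5-subsets of the 18: C(18,5) = 8568.
Selections with exactly 2 seniors: choose 2 of the 7 seniors and 3 of the 11 juniors, C(7,2)·C(11,3) = 21·165 = 3465.
Probability = 3465/8568 = 55/136.

55/136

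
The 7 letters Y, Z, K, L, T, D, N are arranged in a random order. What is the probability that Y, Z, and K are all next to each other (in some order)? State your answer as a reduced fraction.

There are 7! = 5040 arrangements.
Treat the three as one block: 5! placements × 3! orders within the block = 120·6 = 720.
Probability = 720/5040 = 1/7.

1/7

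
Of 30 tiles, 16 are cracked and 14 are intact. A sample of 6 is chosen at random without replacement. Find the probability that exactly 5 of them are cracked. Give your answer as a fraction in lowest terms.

224/2175

Total number of selections: C(30,6) = 593775.
Selections with exactly 5 cracked: choose 5 of the 16 cracked and 1 of the 14 intact, C(16,5)·C(14,1) = 4368·14 = 61152.
Probability = 61152/593775 = 224/2175.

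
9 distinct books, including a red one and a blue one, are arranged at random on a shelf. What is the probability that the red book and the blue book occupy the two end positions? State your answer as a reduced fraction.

There are 9! = 362880 arrangements.
Place the red book and the blue book at the ends in 2 ways, arrange the remaining 7 in 7! = 5040 ways: 2·5040 = 10080.
Probability = 10080/362880 = 1/36.

1/36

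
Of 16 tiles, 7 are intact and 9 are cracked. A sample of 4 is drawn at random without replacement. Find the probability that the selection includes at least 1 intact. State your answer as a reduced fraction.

121/130

Total selections: C(16,4) = 1820.
Favorable selections (at least 1 intact): C(7,1)·C(9,3) + C(7,2)·C(9,2) + C(7,3)·C(9,1) + C(7,4)·C(9,0) = 588 + 756 + 315 + 35 = 1694.
Probability = 1694/1820 = 121/130.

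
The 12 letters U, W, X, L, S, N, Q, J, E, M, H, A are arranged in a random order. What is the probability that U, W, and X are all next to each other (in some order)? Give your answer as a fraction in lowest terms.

There are 12! = 479001600 arrangements.
Treat the three as one block: 10! placements × 3! orders within the block = 3628800·6 = 21772800.
Probability = 21772800/479001600 = 1/22.

1/22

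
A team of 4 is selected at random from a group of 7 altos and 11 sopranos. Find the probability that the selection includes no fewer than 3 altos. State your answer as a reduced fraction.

There are C(18,4) = 3060 ways to choose the 4.
Favorable selections (no fewer than 3 altos): C(7,3)·C(11,1) + C(7,4)·C(11,0) = 385 + 35 = 420.
Probability = 420/3060 = 7/51.

7/51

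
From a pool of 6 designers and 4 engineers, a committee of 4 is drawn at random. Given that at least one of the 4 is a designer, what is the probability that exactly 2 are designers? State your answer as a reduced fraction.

90/209

Work in counts. Selections with at least one designer: C(10,4) − C(4,4) = 210 − 1 = 209.
Of those, selections where exactly 2 are designers: C(6,2)·C(4,2) = 15·6 = 90.
Conditional probability = 90/209.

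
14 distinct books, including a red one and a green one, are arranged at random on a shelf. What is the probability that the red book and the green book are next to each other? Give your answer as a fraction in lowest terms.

1/7

There are 14! = 87178291200 arrangements.
Treat the red book and the green book as a block: 13! arrangements of the blocks × 2 orders within the block = 2·6227020800 = 12454041600.
Probability = 12454041600/87178291200 = 1/7.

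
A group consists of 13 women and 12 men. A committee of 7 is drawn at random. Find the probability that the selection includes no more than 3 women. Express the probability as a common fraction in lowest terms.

393/874

Total selections: C(25,7) = 480700.
Favorable selections (no more than 3 women): C(13,0)·C(12,7) + C(13,1)·C(12,6) + C(13,2)·C(12,5) + C(13,3)·C(12,4) = 792 + 12012 + 61776 + 141570 = 216150.
Probability = 216150/480700 = 393/874.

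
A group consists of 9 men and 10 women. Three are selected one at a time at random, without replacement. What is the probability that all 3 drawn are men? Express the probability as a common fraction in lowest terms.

28/323

Multiply the conditional probabilities at each draw: 9/19 · 8/18 · 7/17 = 504/5814 = 28/323.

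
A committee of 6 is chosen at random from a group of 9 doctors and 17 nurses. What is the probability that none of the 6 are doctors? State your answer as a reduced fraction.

There are C(26,6) = 230230 possible selections.
Selections with no doctors (all nurses): C(17,6) = 12376.
Probability = 12376/230230 = 68/1265.

68/1265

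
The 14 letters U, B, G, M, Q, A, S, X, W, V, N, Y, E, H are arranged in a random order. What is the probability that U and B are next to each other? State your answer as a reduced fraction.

1/7

There are 14! = 87178291200 arrangements.
Treat U and B as a block: 13! arrangements of the blocks × 2 orders within the block = 2·6227020800 = 12454041600.
Probability = 12454041600/87178291200 = 1/7.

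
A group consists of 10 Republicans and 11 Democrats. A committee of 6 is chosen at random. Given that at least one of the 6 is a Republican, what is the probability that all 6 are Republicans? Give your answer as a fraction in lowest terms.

5/1281

Work in counts. Selections with at least one Republican: C(21,6) − C(11,6) = 54264 − 462 = 53802.
Of those, selections where all 6 are Republicans: C(10,6) = 210.
Conditional probability = 210/53802 = 5/1281.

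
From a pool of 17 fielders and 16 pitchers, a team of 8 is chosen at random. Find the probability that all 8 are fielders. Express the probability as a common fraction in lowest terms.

There are C(33,8) = 13884156 possible selections.
Selections with all fielders: C(17,8) = 24310.
Probability = 24310/13884156 = 85/48546.

85/48546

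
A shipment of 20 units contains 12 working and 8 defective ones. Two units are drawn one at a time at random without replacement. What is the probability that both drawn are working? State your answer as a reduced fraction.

33/95

Multiply the conditional probabilities at each draw: 12/20 · 11/19 = 132/380 = 33/95.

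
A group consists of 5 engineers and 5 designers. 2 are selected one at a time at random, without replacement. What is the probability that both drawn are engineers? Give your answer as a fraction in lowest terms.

2/9

Multiply the conditional probabilities at each draw: 5/10 · 4/9 = 20/90 = 2/9.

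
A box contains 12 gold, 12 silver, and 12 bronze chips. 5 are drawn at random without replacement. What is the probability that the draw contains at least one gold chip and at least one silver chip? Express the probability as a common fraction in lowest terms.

There are C(36,5) = 376992 possible draws.
By inclusion-exclusion on the complements, draws missing all gold or all silver: C(24,5) + C(24,5) − C(12,5) = 42504 + 42504 − 792 = 84216.
So draws with at least one of each: 376992 − 84216 = 292776, probability 292776/376992 = 1109/1428.

1109/1428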